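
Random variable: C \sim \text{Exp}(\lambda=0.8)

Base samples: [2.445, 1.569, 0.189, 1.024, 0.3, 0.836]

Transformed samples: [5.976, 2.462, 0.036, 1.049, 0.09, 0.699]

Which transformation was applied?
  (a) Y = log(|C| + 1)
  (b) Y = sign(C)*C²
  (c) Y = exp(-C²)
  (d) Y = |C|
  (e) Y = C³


Checking option (b) Y = sign(C)*C²:
  C = 2.445 -> Y = 5.976 ✓
  C = 1.569 -> Y = 2.462 ✓
  C = 0.189 -> Y = 0.036 ✓
All samples match this transformation.

(b) sign(C)*C²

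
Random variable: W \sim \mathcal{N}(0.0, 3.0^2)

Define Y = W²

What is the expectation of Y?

Using E[X²] = Var(X) + (E[X])²:
E[W] = 0
Var(W) = 3.0^2 = 9
E[W²] = 9 + 0² = 9 + 0 = 9

9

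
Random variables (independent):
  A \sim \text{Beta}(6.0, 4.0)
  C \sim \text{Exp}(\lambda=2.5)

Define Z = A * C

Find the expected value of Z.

For independent RVs: E[XY] = E[X]*E[Y]
E[A] = 0.6
E[C] = 0.4
E[Z] = 0.6 * 0.4 = 0.24

0.24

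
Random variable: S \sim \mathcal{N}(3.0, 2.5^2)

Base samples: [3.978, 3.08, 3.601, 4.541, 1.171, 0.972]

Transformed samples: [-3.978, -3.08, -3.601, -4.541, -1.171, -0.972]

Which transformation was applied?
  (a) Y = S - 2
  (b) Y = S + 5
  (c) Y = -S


Checking option (c) Y = -S:
  S = 3.978 -> Y = -3.978 ✓
  S = 3.08 -> Y = -3.08 ✓
  S = 3.601 -> Y = -3.601 ✓
All samples match this transformation.

(c) -S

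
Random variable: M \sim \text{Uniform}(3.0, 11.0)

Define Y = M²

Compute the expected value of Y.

Using E[X²] = Var(X) + (E[X])²:
E[M] = 7
Var(M) = (11 - 3)^2/12 = 5.3333333
E[M²] = 5.3333333 + 7² = 5.3333333 + 49 = 54.333333

54.333333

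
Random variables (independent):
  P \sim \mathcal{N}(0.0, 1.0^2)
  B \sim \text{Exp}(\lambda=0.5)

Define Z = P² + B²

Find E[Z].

E[Z] = E[P²] + E[B²]
E[P²] = Var(P) + E[P]² = 1 + 0 = 1
E[B²] = Var(B) + E[B]² = 4 + 4 = 8
E[Z] = 1 + 8 = 9

9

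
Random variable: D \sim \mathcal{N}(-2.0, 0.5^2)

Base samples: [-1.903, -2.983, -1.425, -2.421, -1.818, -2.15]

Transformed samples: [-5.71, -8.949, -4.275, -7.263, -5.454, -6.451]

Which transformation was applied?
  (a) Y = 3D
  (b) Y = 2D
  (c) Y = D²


Checking option (a) Y = 3D:
  D = -1.903 -> Y = -5.71 ✓
  D = -2.983 -> Y = -8.949 ✓
  D = -1.425 -> Y = -4.275 ✓
All samples match this transformation.

(a) 3D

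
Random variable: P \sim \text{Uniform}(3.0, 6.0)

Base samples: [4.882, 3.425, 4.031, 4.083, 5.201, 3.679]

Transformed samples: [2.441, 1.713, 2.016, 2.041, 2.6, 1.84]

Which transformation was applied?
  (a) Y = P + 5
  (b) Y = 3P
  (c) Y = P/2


Checking option (c) Y = P/2:
  P = 4.882 -> Y = 2.441 ✓
  P = 3.425 -> Y = 1.713 ✓
  P = 4.031 -> Y = 2.016 ✓
All samples match this transformation.

(c) P/2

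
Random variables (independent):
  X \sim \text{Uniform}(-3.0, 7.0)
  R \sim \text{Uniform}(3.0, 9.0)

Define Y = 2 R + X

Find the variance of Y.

For independent RVs: Var(aX + bY) = a²Var(X) + b²Var(Y)
Var(X) = 8.3333333
Var(R) = 3
Var(Y) = 1²*8.3333333 + 2²*3
= 1*8.3333333 + 4*3 = 20.333333

20.333333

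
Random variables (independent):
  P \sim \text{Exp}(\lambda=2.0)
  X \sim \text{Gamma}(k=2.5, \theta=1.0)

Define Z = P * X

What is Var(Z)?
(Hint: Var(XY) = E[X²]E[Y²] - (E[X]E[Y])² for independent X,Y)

Var(XY) = E[X²]E[Y²] - (E[X]E[Y])²
E[P] = 0.5, Var(P) = 0.25
E[X] = 2.5, Var(X) = 2.5
E[P²] = 0.25 + 0.5² = 0.5
E[X²] = 2.5 + 2.5² = 8.75
Var(Z) = 0.5*8.75 - (0.5*2.5)²
= 4.375 - 1.5625 = 2.8125

2.8125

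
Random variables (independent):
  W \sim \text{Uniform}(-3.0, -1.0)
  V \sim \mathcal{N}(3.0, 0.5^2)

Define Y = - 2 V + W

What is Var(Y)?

For independent RVs: Var(aX + bY) = a²Var(X) + b²Var(Y)
Var(W) = 0.33333333
Var(V) = 0.25
Var(Y) = 1²*0.33333333 + (-2)²*0.25
= 1*0.33333333 + 4*0.25 = 1.3333333

1.3333333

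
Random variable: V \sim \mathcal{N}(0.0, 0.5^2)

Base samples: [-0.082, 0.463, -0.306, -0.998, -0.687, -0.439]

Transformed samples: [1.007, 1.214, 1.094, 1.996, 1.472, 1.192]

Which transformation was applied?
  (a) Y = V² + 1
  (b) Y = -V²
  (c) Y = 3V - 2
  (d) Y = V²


Checking option (a) Y = V² + 1:
  V = -0.082 -> Y = 1.007 ✓
  V = 0.463 -> Y = 1.214 ✓
  V = -0.306 -> Y = 1.094 ✓
All samples match this transformation.

(a) V² + 1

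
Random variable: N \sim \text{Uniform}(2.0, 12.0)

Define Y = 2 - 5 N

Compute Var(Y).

For Y = aN + b: Var(Y) = a² * Var(N)
Var(N) = (12 - 2)^2/12 = 8.3333333
Var(Y) = (-5)² * 8.3333333 = 25 * 8.3333333 = 208.33333

208.33333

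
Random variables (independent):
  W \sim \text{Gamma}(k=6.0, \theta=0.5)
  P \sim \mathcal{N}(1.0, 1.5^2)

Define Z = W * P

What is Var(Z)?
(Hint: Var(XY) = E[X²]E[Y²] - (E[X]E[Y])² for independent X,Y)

Var(XY) = E[X²]E[Y²] - (E[X]E[Y])²
E[W] = 3, Var(W) = 1.5
E[P] = 1, Var(P) = 2.25
E[W²] = 1.5 + 3² = 10.5
E[P²] = 2.25 + 1² = 3.25
Var(Z) = 10.5*3.25 - (3*1)²
= 34.125 - 9 = 25.125

25.125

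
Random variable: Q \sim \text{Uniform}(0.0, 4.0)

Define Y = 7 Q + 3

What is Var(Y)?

For Y = aQ + b: Var(Y) = a² * Var(Q)
Var(Q) = (4 - 0)^2/12 = 1.3333333
Var(Y) = 7² * 1.3333333 = 49 * 1.3333333 = 65.333333

65.333333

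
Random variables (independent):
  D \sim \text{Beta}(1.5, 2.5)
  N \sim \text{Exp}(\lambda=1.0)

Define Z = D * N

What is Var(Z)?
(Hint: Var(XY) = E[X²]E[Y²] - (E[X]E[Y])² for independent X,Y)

Var(XY) = E[X²]E[Y²] - (E[X]E[Y])²
E[D] = 0.375, Var(D) = 0.046875
E[N] = 1, Var(N) = 1
E[D²] = 0.046875 + 0.375² = 0.1875
E[N²] = 1 + 1² = 2
Var(Z) = 0.1875*2 - (0.375*1)²
= 0.375 - 0.140625 = 0.234375

0.234375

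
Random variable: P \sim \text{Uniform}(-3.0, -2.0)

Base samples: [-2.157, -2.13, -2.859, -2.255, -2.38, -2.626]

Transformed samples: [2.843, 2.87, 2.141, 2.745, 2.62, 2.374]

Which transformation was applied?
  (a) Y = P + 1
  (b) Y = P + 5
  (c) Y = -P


Checking option (b) Y = P + 5:
  P = -2.157 -> Y = 2.843 ✓
  P = -2.13 -> Y = 2.87 ✓
  P = -2.859 -> Y = 2.141 ✓
All samples match this transformation.

(b) P + 5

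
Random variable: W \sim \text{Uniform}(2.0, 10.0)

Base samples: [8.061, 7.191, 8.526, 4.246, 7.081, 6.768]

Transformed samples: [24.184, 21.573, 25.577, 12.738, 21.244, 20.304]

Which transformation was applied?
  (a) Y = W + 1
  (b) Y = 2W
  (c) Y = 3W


Checking option (c) Y = 3W:
  W = 8.061 -> Y = 24.184 ✓
  W = 7.191 -> Y = 21.573 ✓
  W = 8.526 -> Y = 25.577 ✓
All samples match this transformation.

(c) 3W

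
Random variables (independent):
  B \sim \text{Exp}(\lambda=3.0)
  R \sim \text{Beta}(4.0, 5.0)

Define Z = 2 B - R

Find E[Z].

E[Z] = 2*E[B] - 1*E[R]
E[B] = 0.33333333
E[R] = 0.44444444
E[Z] = 2*0.33333333 - 1*0.44444444 = 0.22222222

0.22222222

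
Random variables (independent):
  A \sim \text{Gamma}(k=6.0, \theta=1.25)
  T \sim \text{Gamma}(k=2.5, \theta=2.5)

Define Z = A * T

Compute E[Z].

For independent RVs: E[XY] = E[X]*E[Y]
E[A] = 7.5
E[T] = 6.25
E[Z] = 7.5 * 6.25 = 46.875

46.875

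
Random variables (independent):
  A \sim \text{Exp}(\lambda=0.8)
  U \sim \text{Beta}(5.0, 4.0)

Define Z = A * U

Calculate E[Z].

For independent RVs: E[XY] = E[X]*E[Y]
E[A] = 1.25
E[U] = 0.55555556
E[Z] = 1.25 * 0.55555556 = 0.69444444

0.69444444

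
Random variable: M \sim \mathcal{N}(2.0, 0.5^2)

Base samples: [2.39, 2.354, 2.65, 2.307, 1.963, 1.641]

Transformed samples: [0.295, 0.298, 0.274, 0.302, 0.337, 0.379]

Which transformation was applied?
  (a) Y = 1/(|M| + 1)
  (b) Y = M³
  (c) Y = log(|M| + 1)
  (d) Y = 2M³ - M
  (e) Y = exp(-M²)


Checking option (a) Y = 1/(|M| + 1):
  M = 2.39 -> Y = 0.295 ✓
  M = 2.354 -> Y = 0.298 ✓
  M = 2.65 -> Y = 0.274 ✓
All samples match this transformation.

(a) 1/(|M| + 1)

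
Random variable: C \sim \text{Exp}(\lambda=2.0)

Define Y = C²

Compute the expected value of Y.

Using E[X²] = Var(X) + (E[X])²:
E[C] = 0.5
Var(C) = 1/2.0^2 = 0.25
E[C²] = 0.25 + 0.5² = 0.25 + 0.25 = 0.5

0.5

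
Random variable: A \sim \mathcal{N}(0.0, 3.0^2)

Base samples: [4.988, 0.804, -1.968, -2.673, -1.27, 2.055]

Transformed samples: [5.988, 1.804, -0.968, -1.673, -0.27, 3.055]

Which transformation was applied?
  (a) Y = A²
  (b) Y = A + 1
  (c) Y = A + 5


Checking option (b) Y = A + 1:
  A = 4.988 -> Y = 5.988 ✓
  A = 0.804 -> Y = 1.804 ✓
  A = -1.968 -> Y = -0.968 ✓
All samples match this transformation.

(b) A + 1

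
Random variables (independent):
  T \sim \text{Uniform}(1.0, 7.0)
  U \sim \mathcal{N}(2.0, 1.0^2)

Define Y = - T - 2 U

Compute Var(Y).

For independent RVs: Var(aX + bY) = a²Var(X) + b²Var(Y)
Var(T) = 3
Var(U) = 1
Var(Y) = (-1)²*3 + (-2)²*1
= 1*3 + 4*1 = 7

7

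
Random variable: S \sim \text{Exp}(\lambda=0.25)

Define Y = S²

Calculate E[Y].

E[S²] = Var(S) + (E[S])² = 16 + 16 = 32

32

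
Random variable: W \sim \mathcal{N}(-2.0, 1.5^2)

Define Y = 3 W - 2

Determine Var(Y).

For Y = aW + b: Var(Y) = a² * Var(W)
Var(W) = 1.5^2 = 2.25
Var(Y) = 3² * 2.25 = 9 * 2.25 = 20.25

20.25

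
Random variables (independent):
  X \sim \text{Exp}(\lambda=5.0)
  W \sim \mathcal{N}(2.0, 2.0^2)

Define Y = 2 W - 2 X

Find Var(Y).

For independent RVs: Var(aX + bY) = a²Var(X) + b²Var(Y)
Var(X) = 0.04
Var(W) = 4
Var(Y) = (-2)²*0.04 + 2²*4
= 4*0.04 + 4*4 = 16.16

16.16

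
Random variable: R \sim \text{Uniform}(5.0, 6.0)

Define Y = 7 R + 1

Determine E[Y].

For Y = 7R + 1:
E[Y] = 7 * E[R] + 1
E[R] = (5 + 6)/2 = 5.5
E[Y] = 7 * 5.5 + 1 = 39.5

39.5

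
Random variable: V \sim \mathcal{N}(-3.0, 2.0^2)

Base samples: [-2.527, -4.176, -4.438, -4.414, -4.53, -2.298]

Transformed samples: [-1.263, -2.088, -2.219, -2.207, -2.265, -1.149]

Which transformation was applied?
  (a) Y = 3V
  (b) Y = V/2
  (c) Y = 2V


Checking option (b) Y = V/2:
  V = -2.527 -> Y = -1.263 ✓
  V = -4.176 -> Y = -2.088 ✓
  V = -4.438 -> Y = -2.219 ✓
All samples match this transformation.

(b) V/2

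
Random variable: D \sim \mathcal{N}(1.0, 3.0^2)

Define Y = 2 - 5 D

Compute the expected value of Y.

For Y = -5D + 2:
E[Y] = -5 * E[D] + 2
E[D] = 1.0 = 1
E[Y] = -5 * 1 + 2 = -3

-3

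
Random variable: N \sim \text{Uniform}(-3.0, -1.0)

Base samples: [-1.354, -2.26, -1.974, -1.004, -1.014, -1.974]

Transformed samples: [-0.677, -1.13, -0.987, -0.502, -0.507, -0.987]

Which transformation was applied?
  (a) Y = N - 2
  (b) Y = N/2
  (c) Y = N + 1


Checking option (b) Y = N/2:
  N = -1.354 -> Y = -0.677 ✓
  N = -2.26 -> Y = -1.13 ✓
  N = -1.974 -> Y = -0.987 ✓
All samples match this transformation.

(b) N/2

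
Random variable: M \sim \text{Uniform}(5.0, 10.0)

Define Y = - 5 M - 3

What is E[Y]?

For Y = -5M - 3:
E[Y] = -5 * E[M] - 3
E[M] = (5 + 10)/2 = 7.5
E[Y] = -5 * 7.5 - 3 = -40.5

-40.5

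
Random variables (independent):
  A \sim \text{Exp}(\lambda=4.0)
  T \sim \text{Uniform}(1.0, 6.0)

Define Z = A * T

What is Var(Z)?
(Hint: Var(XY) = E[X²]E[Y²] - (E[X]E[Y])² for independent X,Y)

Var(XY) = E[X²]E[Y²] - (E[X]E[Y])²
E[A] = 0.25, Var(A) = 0.0625
E[T] = 3.5, Var(T) = 2.0833333
E[A²] = 0.0625 + 0.25² = 0.125
E[T²] = 2.0833333 + 3.5² = 14.333333
Var(Z) = 0.125*14.333333 - (0.25*3.5)²
= 1.7916667 - 0.765625 = 1.0260417

1.0260417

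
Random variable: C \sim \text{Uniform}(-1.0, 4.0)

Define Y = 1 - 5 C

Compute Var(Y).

For Y = aC + b: Var(Y) = a² * Var(C)
Var(C) = (4 + 1)^2/12 = 2.0833333
Var(Y) = (-5)² * 2.0833333 = 25 * 2.0833333 = 52.083333

52.083333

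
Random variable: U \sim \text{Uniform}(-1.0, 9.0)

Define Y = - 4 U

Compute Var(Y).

For Y = aU + b: Var(Y) = a² * Var(U)
Var(U) = (9 + 1)^2/12 = 8.3333333
Var(Y) = (-4)² * 8.3333333 = 16 * 8.3333333 = 133.33333

133.33333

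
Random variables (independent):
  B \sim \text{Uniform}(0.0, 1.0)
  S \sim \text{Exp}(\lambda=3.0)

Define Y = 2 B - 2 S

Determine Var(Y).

For independent RVs: Var(aX + bY) = a²Var(X) + b²Var(Y)
Var(B) = 0.083333333
Var(S) = 0.11111111
Var(Y) = 2²*0.083333333 + (-2)²*0.11111111
= 4*0.083333333 + 4*0.11111111 = 0.77777778

0.77777778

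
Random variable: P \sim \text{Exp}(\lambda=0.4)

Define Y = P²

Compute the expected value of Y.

Using E[X²] = Var(X) + (E[X])²:
E[P] = 2.5
Var(P) = 1/0.4^2 = 6.25
E[P²] = 6.25 + 2.5² = 6.25 + 6.25 = 12.5

12.5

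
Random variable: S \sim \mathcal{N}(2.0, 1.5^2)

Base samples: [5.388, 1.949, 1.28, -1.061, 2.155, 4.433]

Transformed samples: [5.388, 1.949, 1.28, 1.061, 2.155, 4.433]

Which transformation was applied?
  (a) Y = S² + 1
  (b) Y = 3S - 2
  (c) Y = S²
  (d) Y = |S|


Checking option (d) Y = |S|:
  S = 5.388 -> Y = 5.388 ✓
  S = 1.949 -> Y = 1.949 ✓
  S = 1.28 -> Y = 1.28 ✓
All samples match this transformation.

(d) |S|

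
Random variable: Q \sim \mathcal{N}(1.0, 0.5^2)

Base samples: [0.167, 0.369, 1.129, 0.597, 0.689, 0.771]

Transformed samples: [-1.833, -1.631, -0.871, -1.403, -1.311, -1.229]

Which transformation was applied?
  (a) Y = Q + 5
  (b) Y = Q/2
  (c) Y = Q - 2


Checking option (c) Y = Q - 2:
  Q = 0.167 -> Y = -1.833 ✓
  Q = 0.369 -> Y = -1.631 ✓
  Q = 1.129 -> Y = -0.871 ✓
All samples match this transformation.

(c) Q - 2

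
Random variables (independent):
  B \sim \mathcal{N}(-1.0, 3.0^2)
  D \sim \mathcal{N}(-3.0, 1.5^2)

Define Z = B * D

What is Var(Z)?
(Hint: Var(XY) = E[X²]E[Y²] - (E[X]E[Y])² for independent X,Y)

Var(XY) = E[X²]E[Y²] - (E[X]E[Y])²
E[B] = -1, Var(B) = 9
E[D] = -3, Var(D) = 2.25
E[B²] = 9 + (-1)² = 10
E[D²] = 2.25 + (-3)² = 11.25
Var(Z) = 10*11.25 - (-1*(-3))²
= 112.5 - 9 = 103.5

103.5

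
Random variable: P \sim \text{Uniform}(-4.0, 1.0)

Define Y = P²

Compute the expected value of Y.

Using E[X²] = Var(X) + (E[X])²:
E[P] = -1.5
Var(P) = (1 + 4)^2/12 = 2.0833333
E[P²] = 2.0833333 + (-1.5)² = 2.0833333 + 2.25 = 4.3333333

4.3333333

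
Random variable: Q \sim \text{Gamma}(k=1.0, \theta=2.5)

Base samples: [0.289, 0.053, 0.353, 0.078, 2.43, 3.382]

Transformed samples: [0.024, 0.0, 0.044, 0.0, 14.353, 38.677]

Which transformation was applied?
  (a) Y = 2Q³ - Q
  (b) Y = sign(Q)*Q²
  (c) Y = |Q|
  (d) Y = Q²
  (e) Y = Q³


Checking option (e) Y = Q³:
  Q = 0.289 -> Y = 0.024 ✓
  Q = 0.053 -> Y = 0.0 ✓
  Q = 0.353 -> Y = 0.044 ✓
All samples match this transformation.

(e) Q³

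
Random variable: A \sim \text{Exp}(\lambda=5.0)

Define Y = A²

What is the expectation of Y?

Using E[X²] = Var(X) + (E[X])²:
E[A] = 0.2
Var(A) = 1/5.0^2 = 0.04
E[A²] = 0.04 + 0.2² = 0.04 + 0.04 = 0.08

0.08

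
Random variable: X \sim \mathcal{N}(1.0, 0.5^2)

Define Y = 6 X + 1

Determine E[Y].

For Y = 6X + 1:
E[Y] = 6 * E[X] + 1
E[X] = 1.0 = 1
E[Y] = 6 * 1 + 1 = 7

7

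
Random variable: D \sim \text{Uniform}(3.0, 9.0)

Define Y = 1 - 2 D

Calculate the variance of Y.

For Y = aD + b: Var(Y) = a² * Var(D)
Var(D) = (9 - 3)^2/12 = 3
Var(Y) = (-2)² * 3 = 4 * 3 = 12

12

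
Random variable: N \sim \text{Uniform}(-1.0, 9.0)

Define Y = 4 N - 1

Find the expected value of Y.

For Y = 4N - 1:
E[Y] = 4 * E[N] - 1
E[N] = (-1 + 9)/2 = 4
E[Y] = 4 * 4 - 1 = 15

15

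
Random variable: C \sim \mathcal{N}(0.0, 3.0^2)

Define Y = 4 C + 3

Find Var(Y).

For Y = aC + b: Var(Y) = a² * Var(C)
Var(C) = 3.0^2 = 9
Var(Y) = 4² * 9 = 16 * 9 = 144

144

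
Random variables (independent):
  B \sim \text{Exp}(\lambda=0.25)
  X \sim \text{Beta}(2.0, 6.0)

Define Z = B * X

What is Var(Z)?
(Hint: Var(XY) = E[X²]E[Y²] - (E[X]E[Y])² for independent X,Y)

Var(XY) = E[X²]E[Y²] - (E[X]E[Y])²
E[B] = 4, Var(B) = 16
E[X] = 0.25, Var(X) = 0.020833333
E[B²] = 16 + 4² = 32
E[X²] = 0.020833333 + 0.25² = 0.083333333
Var(Z) = 32*0.083333333 - (4*0.25)²
= 2.6666667 - 1 = 1.6666667

1.6666667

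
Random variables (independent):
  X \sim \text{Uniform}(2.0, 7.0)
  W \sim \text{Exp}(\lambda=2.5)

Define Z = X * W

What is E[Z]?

For independent RVs: E[XY] = E[X]*E[Y]
E[X] = 4.5
E[W] = 0.4
E[Z] = 4.5 * 0.4 = 1.8

1.8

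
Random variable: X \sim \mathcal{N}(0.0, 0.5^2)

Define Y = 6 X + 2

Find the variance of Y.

For Y = aX + b: Var(Y) = a² * Var(X)
Var(X) = 0.5^2 = 0.25
Var(Y) = 6² * 0.25 = 36 * 0.25 = 9

9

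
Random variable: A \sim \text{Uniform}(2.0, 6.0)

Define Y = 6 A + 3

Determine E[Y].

For Y = 6A + 3:
E[Y] = 6 * E[A] + 3
E[A] = (2 + 6)/2 = 4
E[Y] = 6 * 4 + 3 = 27

27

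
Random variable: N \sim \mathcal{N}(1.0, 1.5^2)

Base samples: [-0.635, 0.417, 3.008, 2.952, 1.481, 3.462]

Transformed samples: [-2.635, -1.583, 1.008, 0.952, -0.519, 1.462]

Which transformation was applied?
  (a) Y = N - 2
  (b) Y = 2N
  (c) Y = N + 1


Checking option (a) Y = N - 2:
  N = -0.635 -> Y = -2.635 ✓
  N = 0.417 -> Y = -1.583 ✓
  N = 3.008 -> Y = 1.008 ✓
All samples match this transformation.

(a) N - 2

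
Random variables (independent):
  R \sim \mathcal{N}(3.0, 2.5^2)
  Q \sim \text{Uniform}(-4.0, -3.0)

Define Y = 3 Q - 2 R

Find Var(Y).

For independent RVs: Var(aX + bY) = a²Var(X) + b²Var(Y)
Var(R) = 6.25
Var(Q) = 0.083333333
Var(Y) = (-2)²*6.25 + 3²*0.083333333
= 4*6.25 + 9*0.083333333 = 25.75

25.75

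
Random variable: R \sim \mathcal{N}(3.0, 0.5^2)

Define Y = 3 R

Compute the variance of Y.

For Y = aR + b: Var(Y) = a² * Var(R)
Var(R) = 0.5^2 = 0.25
Var(Y) = 3² * 0.25 = 9 * 0.25 = 2.25

2.25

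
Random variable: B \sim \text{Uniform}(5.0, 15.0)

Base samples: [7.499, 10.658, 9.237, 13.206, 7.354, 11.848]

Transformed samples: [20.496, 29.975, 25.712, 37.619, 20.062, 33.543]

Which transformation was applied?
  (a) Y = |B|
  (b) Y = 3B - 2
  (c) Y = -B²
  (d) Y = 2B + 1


Checking option (b) Y = 3B - 2:
  B = 7.499 -> Y = 20.496 ✓
  B = 10.658 -> Y = 29.975 ✓
  B = 9.237 -> Y = 25.712 ✓
All samples match this transformation.

(b) 3B - 2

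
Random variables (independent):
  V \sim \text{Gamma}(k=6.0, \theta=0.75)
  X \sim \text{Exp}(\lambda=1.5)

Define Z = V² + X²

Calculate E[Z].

E[Z] = E[V²] + E[X²]
E[V²] = Var(V) + E[V]² = 3.375 + 20.25 = 23.625
E[X²] = Var(X) + E[X]² = 0.44444444 + 0.44444444 = 0.88888889
E[Z] = 23.625 + 0.88888889 = 24.513889

24.513889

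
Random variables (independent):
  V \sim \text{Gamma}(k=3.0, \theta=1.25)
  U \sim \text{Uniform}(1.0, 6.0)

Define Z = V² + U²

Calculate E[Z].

E[Z] = E[V²] + E[U²]
E[V²] = Var(V) + E[V]² = 4.6875 + 14.0625 = 18.75
E[U²] = Var(U) + E[U]² = 2.0833333 + 12.25 = 14.333333
E[Z] = 18.75 + 14.333333 = 33.083333

33.083333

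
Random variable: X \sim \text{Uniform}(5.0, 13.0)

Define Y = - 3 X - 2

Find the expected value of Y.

For Y = -3X - 2:
E[Y] = -3 * E[X] - 2
E[X] = (5 + 13)/2 = 9
E[Y] = -3 * 9 - 2 = -29

-29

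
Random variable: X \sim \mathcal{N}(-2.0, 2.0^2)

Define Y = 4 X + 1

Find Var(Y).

For Y = aX + b: Var(Y) = a² * Var(X)
Var(X) = 2.0^2 = 4
Var(Y) = 4² * 4 = 16 * 4 = 64

64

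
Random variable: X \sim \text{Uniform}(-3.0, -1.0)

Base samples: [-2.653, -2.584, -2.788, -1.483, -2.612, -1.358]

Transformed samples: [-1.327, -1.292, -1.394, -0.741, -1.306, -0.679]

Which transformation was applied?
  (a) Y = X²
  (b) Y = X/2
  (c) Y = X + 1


Checking option (b) Y = X/2:
  X = -2.653 -> Y = -1.327 ✓
  X = -2.584 -> Y = -1.292 ✓
  X = -2.788 -> Y = -1.394 ✓
All samples match this transformation.

(b) X/2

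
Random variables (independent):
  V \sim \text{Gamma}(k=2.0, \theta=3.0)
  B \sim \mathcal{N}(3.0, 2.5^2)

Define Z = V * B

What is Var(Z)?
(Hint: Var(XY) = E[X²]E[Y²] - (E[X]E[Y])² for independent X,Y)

Var(XY) = E[X²]E[Y²] - (E[X]E[Y])²
E[V] = 6, Var(V) = 18
E[B] = 3, Var(B) = 6.25
E[V²] = 18 + 6² = 54
E[B²] = 6.25 + 3² = 15.25
Var(Z) = 54*15.25 - (6*3)²
= 823.5 - 324 = 499.5

499.5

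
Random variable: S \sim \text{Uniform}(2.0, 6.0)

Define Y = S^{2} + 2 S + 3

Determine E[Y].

E[Y] = 1*E[S²] + 2*E[S] + 3
E[S] = 4
E[S²] = Var(S) + (E[S])² = 1.3333333 + 16 = 17.333333
E[Y] = 1*17.333333 + 2*4 + 3 = 28.333333

28.333333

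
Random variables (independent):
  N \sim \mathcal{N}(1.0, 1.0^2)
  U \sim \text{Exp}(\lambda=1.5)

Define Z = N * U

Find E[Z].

For independent RVs: E[XY] = E[X]*E[Y]
E[N] = 1
E[U] = 0.66666667
E[Z] = 1 * 0.66666667 = 0.66666667

0.66666667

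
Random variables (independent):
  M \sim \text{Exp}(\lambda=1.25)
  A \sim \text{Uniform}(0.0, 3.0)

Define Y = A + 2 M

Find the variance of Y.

For independent RVs: Var(aX + bY) = a²Var(X) + b²Var(Y)
Var(M) = 0.64
Var(A) = 0.75
Var(Y) = 2²*0.64 + 1²*0.75
= 4*0.64 + 1*0.75 = 3.31

3.31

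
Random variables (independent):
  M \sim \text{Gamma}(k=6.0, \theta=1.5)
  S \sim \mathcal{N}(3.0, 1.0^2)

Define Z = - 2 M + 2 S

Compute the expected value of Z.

E[Z] = -2*E[M] + 2*E[S]
E[M] = 9
E[S] = 3
E[Z] = -2*9 + 2*3 = -12

-12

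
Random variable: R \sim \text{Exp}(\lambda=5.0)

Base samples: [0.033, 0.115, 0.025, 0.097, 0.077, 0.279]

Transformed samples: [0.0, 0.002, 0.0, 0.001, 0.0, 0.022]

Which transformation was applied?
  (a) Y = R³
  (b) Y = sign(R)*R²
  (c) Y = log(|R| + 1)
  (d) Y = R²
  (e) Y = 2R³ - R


Checking option (a) Y = R³:
  R = 0.033 -> Y = 0.0 ✓
  R = 0.115 -> Y = 0.002 ✓
  R = 0.025 -> Y = 0.0 ✓
All samples match this transformation.

(a) R³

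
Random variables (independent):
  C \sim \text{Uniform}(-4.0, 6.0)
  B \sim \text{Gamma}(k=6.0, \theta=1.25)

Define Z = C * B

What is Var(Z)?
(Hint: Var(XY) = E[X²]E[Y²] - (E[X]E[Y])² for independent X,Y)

Var(XY) = E[X²]E[Y²] - (E[X]E[Y])²
E[C] = 1, Var(C) = 8.3333333
E[B] = 7.5, Var(B) = 9.375
E[C²] = 8.3333333 + 1² = 9.3333333
E[B²] = 9.375 + 7.5² = 65.625
Var(Z) = 9.3333333*65.625 - (1*7.5)²
= 612.5 - 56.25 = 556.25

556.25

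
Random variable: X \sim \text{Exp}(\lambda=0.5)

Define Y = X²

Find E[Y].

E[X²] = Var(X) + (E[X])² = 4 + 4 = 8

8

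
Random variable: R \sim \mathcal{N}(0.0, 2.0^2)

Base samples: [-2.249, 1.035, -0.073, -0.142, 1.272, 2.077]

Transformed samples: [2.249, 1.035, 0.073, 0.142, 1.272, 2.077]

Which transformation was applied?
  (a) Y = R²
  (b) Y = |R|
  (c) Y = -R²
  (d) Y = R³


Checking option (b) Y = |R|:
  R = -2.249 -> Y = 2.249 ✓
  R = 1.035 -> Y = 1.035 ✓
  R = -0.073 -> Y = 0.073 ✓
All samples match this transformation.

(b) |R|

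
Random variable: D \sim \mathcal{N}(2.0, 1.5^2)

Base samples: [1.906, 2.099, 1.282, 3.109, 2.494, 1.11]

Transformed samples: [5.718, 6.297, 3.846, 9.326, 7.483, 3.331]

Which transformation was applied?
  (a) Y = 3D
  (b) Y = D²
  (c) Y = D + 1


Checking option (a) Y = 3D:
  D = 1.906 -> Y = 5.718 ✓
  D = 2.099 -> Y = 6.297 ✓
  D = 1.282 -> Y = 3.846 ✓
All samples match this transformation.

(a) 3D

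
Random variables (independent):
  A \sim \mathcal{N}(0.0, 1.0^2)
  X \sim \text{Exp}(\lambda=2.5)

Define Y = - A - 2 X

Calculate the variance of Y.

For independent RVs: Var(aX + bY) = a²Var(X) + b²Var(Y)
Var(A) = 1
Var(X) = 0.16
Var(Y) = (-1)²*1 + (-2)²*0.16
= 1*1 + 4*0.16 = 1.64

1.64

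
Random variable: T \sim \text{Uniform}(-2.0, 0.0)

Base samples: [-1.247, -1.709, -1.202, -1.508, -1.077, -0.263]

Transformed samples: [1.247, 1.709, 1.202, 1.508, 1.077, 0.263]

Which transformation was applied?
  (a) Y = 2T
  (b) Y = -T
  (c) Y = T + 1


Checking option (b) Y = -T:
  T = -1.247 -> Y = 1.247 ✓
  T = -1.709 -> Y = 1.709 ✓
  T = -1.202 -> Y = 1.202 ✓
All samples match this transformation.

(b) -T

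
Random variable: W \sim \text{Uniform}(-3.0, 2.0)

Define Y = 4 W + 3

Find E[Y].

For Y = 4W + 3:
E[Y] = 4 * E[W] + 3
E[W] = (-3 + 2)/2 = -0.5
E[Y] = 4 * (-0.5) + 3 = 1

1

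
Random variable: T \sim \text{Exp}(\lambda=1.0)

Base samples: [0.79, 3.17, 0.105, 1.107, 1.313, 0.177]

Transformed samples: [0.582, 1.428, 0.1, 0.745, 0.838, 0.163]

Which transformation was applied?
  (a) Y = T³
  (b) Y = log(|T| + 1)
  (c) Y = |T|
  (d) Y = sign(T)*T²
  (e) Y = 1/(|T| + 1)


Checking option (b) Y = log(|T| + 1):
  T = 0.79 -> Y = 0.582 ✓
  T = 3.17 -> Y = 1.428 ✓
  T = 0.105 -> Y = 0.1 ✓
All samples match this transformation.

(b) log(|T| + 1)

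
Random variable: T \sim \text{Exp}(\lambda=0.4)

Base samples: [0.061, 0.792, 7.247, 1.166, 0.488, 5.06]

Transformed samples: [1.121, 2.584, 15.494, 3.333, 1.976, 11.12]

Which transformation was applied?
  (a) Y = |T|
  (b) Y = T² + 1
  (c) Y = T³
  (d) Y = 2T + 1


Checking option (d) Y = 2T + 1:
  T = 0.061 -> Y = 1.121 ✓
  T = 0.792 -> Y = 2.584 ✓
  T = 7.247 -> Y = 15.494 ✓
All samples match this transformation.

(d) 2T + 1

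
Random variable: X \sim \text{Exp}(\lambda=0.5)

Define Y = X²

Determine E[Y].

Using E[X²] = Var(X) + (E[X])²:
E[X] = 2
Var(X) = 1/0.5^2 = 4
E[X²] = 4 + 2² = 4 + 4 = 8

8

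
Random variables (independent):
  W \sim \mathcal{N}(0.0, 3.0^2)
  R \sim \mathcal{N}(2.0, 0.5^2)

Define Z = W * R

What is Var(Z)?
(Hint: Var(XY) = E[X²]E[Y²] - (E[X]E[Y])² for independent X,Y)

Var(XY) = E[X²]E[Y²] - (E[X]E[Y])²
E[W] = 0, Var(W) = 9
E[R] = 2, Var(R) = 0.25
E[W²] = 9 + 0² = 9
E[R²] = 0.25 + 2² = 4.25
Var(Z) = 9*4.25 - (0*2)²
= 38.25 - 0 = 38.25

38.25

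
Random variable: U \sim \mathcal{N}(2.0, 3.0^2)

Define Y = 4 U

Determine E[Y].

For Y = 4U:
E[Y] = 4 * E[U]
E[U] = 2.0 = 2
E[Y] = 4 * 2 = 8

8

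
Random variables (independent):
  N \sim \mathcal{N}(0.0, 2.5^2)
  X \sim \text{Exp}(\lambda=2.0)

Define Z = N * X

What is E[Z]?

For independent RVs: E[XY] = E[X]*E[Y]
E[N] = 0
E[X] = 0.5
E[Z] = 0 * 0.5 = 0

0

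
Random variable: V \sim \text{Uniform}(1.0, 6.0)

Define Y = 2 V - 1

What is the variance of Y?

For Y = aV + b: Var(Y) = a² * Var(V)
Var(V) = (6 - 1)^2/12 = 2.0833333
Var(Y) = 2² * 2.0833333 = 4 * 2.0833333 = 8.3333333

8.3333333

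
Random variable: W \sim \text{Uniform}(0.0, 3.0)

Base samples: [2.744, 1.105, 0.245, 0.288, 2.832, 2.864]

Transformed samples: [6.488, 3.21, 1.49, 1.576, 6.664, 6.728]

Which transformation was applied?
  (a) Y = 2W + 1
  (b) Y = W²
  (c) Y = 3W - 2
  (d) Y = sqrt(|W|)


Checking option (a) Y = 2W + 1:
  W = 2.744 -> Y = 6.488 ✓
  W = 1.105 -> Y = 3.21 ✓
  W = 0.245 -> Y = 1.49 ✓
All samples match this transformation.

(a) 2W + 1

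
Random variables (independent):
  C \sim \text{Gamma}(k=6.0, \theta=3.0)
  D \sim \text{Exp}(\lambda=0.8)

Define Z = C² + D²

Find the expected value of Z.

E[Z] = E[C²] + E[D²]
E[C²] = Var(C) + E[C]² = 54 + 324 = 378
E[D²] = Var(D) + E[D]² = 1.5625 + 1.5625 = 3.125
E[Z] = 378 + 3.125 = 381.125

381.125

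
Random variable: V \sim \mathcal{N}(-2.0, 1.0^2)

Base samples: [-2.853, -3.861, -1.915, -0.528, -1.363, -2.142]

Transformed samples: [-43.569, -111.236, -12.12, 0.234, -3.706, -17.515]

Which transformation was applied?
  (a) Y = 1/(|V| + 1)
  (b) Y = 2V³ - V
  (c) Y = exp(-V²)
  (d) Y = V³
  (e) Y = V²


Checking option (b) Y = 2V³ - V:
  V = -2.853 -> Y = -43.569 ✓
  V = -3.861 -> Y = -111.236 ✓
  V = -1.915 -> Y = -12.12 ✓
All samples match this transformation.

(b) 2V³ - V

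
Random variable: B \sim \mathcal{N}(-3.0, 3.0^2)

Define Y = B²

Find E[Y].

Using E[X²] = Var(X) + (E[X])²:
E[B] = -3
Var(B) = 3.0^2 = 9
E[B²] = 9 + (-3)² = 9 + 9 = 18

18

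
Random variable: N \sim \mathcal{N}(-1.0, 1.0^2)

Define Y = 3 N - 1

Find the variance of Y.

For Y = aN + b: Var(Y) = a² * Var(N)
Var(N) = 1.0^2 = 1
Var(Y) = 3² * 1 = 9 * 1 = 9

9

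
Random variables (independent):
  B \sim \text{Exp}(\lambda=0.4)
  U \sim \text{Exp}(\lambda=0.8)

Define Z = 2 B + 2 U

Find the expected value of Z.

E[Z] = 2*E[B] + 2*E[U]
E[B] = 2.5
E[U] = 1.25
E[Z] = 2*2.5 + 2*1.25 = 7.5

7.5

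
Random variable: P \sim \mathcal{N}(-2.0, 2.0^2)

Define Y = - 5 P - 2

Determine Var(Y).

For Y = aP + b: Var(Y) = a² * Var(P)
Var(P) = 2.0^2 = 4
Var(Y) = (-5)² * 4 = 25 * 4 = 100

100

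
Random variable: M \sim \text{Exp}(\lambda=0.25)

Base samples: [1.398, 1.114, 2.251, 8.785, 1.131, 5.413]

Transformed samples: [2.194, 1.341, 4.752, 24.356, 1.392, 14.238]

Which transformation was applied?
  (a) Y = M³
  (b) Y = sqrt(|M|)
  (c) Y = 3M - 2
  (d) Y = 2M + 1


Checking option (c) Y = 3M - 2:
  M = 1.398 -> Y = 2.194 ✓
  M = 1.114 -> Y = 1.341 ✓
  M = 2.251 -> Y = 4.752 ✓
All samples match this transformation.

(c) 3M - 2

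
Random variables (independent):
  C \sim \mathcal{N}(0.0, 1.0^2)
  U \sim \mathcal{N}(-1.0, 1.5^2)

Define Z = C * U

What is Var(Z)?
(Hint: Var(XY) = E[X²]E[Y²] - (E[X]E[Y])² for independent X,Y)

Var(XY) = E[X²]E[Y²] - (E[X]E[Y])²
E[C] = 0, Var(C) = 1
E[U] = -1, Var(U) = 2.25
E[C²] = 1 + 0² = 1
E[U²] = 2.25 + (-1)² = 3.25
Var(Z) = 1*3.25 - (0*(-1))²
= 3.25 - 0 = 3.25

3.25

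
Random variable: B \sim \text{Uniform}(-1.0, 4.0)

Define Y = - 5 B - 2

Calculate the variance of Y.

For Y = aB + b: Var(Y) = a² * Var(B)
Var(B) = (4 + 1)^2/12 = 2.0833333
Var(Y) = (-5)² * 2.0833333 = 25 * 2.0833333 = 52.083333

52.083333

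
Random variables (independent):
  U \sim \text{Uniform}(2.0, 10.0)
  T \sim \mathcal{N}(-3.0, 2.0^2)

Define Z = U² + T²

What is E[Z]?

E[Z] = E[U²] + E[T²]
E[U²] = Var(U) + E[U]² = 5.3333333 + 36 = 41.333333
E[T²] = Var(T) + E[T]² = 4 + 9 = 13
E[Z] = 41.333333 + 13 = 54.333333

54.333333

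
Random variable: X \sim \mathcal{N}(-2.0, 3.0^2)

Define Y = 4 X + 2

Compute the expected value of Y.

For Y = 4X + 2:
E[Y] = 4 * E[X] + 2
E[X] = -2.0 = -2
E[Y] = 4 * (-2) + 2 = -6

-6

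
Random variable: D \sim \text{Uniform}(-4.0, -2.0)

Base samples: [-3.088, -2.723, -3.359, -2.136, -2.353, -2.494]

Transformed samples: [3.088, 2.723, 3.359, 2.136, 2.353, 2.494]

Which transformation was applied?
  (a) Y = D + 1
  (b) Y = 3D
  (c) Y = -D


Checking option (c) Y = -D:
  D = -3.088 -> Y = 3.088 ✓
  D = -2.723 -> Y = 2.723 ✓
  D = -3.359 -> Y = 3.359 ✓
All samples match this transformation.

(c) -D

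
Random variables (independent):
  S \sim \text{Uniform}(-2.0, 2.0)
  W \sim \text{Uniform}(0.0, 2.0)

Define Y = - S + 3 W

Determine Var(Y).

For independent RVs: Var(aX + bY) = a²Var(X) + b²Var(Y)
Var(S) = 1.3333333
Var(W) = 0.33333333
Var(Y) = (-1)²*1.3333333 + 3²*0.33333333
= 1*1.3333333 + 9*0.33333333 = 4.3333333

4.3333333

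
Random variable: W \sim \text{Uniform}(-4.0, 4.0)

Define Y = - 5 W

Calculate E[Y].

For Y = -5W:
E[Y] = -5 * E[W]
E[W] = (-4 + 4)/2 = 0
E[Y] = -5 * 0 = 0

0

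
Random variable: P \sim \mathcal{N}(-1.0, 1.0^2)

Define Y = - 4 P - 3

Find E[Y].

For Y = -4P - 3:
E[Y] = -4 * E[P] - 3
E[P] = -1.0 = -1
E[Y] = -4 * (-1) - 3 = 1

1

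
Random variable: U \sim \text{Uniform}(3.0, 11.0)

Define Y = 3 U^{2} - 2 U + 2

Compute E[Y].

E[Y] = 3*E[U²] - 2*E[U] + 2
E[U] = 7
E[U²] = Var(U) + (E[U])² = 5.3333333 + 49 = 54.333333
E[Y] = 3*54.333333 - 2*7 + 2 = 151

151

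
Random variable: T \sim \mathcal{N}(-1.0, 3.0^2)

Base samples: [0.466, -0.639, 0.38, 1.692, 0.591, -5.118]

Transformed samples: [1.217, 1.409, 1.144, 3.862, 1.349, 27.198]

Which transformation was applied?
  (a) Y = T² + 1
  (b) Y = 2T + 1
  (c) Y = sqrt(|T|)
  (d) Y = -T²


Checking option (a) Y = T² + 1:
  T = 0.466 -> Y = 1.217 ✓
  T = -0.639 -> Y = 1.409 ✓
  T = 0.38 -> Y = 1.144 ✓
All samples match this transformation.

(a) T² + 1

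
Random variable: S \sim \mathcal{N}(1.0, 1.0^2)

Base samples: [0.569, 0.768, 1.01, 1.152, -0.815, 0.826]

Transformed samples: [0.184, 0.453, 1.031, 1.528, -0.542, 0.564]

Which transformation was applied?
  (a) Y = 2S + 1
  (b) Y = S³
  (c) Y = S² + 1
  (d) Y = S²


Checking option (b) Y = S³:
  S = 0.569 -> Y = 0.184 ✓
  S = 0.768 -> Y = 0.453 ✓
  S = 1.01 -> Y = 1.031 ✓
All samples match this transformation.

(b) S³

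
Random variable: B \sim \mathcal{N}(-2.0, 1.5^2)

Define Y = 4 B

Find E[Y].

For Y = 4B:
E[Y] = 4 * E[B]
E[B] = -2.0 = -2
E[Y] = 4 * (-2) = -8

-8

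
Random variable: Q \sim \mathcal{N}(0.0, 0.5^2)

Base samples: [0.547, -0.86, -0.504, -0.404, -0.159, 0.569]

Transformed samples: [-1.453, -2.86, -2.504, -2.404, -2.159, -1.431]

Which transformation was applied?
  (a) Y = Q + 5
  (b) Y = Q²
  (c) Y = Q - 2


Checking option (c) Y = Q - 2:
  Q = 0.547 -> Y = -1.453 ✓
  Q = -0.86 -> Y = -2.86 ✓
  Q = -0.504 -> Y = -2.504 ✓
All samples match this transformation.

(c) Q - 2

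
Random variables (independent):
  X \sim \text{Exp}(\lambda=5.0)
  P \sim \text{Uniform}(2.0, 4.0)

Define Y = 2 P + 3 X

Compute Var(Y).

For independent RVs: Var(aX + bY) = a²Var(X) + b²Var(Y)
Var(X) = 0.04
Var(P) = 0.33333333
Var(Y) = 3²*0.04 + 2²*0.33333333
= 9*0.04 + 4*0.33333333 = 1.6933333

1.6933333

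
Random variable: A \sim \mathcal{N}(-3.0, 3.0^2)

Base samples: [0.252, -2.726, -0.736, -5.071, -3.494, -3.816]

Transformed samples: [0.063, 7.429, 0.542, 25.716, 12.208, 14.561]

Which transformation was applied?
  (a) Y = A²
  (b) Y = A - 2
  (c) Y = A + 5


Checking option (a) Y = A²:
  A = 0.252 -> Y = 0.063 ✓
  A = -2.726 -> Y = 7.429 ✓
  A = -0.736 -> Y = 0.542 ✓
All samples match this transformation.

(a) A²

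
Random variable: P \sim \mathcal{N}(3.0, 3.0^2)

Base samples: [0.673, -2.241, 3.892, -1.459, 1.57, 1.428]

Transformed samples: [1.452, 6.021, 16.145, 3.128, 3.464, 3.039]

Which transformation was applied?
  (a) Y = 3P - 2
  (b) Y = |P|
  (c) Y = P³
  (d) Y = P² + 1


Checking option (d) Y = P² + 1:
  P = 0.673 -> Y = 1.452 ✓
  P = -2.241 -> Y = 6.021 ✓
  P = 3.892 -> Y = 16.145 ✓
All samples match this transformation.

(d) P² + 1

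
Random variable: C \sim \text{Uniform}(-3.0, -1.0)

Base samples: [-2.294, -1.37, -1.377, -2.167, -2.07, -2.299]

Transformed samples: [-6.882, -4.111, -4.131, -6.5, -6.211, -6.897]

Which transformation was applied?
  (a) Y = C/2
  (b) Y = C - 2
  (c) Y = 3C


Checking option (c) Y = 3C:
  C = -2.294 -> Y = -6.882 ✓
  C = -1.37 -> Y = -4.111 ✓
  C = -1.377 -> Y = -4.131 ✓
All samples match this transformation.

(c) 3C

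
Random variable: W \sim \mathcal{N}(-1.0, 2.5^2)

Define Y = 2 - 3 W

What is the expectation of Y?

For Y = -3W + 2:
E[Y] = -3 * E[W] + 2
E[W] = -1.0 = -1
E[Y] = -3 * (-1) + 2 = 5

5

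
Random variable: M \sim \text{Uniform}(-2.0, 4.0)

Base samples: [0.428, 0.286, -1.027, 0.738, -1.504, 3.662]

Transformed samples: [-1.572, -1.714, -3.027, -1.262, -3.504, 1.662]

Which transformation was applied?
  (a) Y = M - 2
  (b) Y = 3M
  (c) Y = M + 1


Checking option (a) Y = M - 2:
  M = 0.428 -> Y = -1.572 ✓
  M = 0.286 -> Y = -1.714 ✓
  M = -1.027 -> Y = -3.027 ✓
All samples match this transformation.

(a) M - 2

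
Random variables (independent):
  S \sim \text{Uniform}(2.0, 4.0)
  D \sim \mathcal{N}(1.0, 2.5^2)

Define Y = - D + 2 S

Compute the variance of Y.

For independent RVs: Var(aX + bY) = a²Var(X) + b²Var(Y)
Var(S) = 0.33333333
Var(D) = 6.25
Var(Y) = 2²*0.33333333 + (-1)²*6.25
= 4*0.33333333 + 1*6.25 = 7.5833333

7.5833333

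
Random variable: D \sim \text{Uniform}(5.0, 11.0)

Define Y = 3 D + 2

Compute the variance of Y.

For Y = aD + b: Var(Y) = a² * Var(D)
Var(D) = (11 - 5)^2/12 = 3
Var(Y) = 3² * 3 = 9 * 3 = 27

27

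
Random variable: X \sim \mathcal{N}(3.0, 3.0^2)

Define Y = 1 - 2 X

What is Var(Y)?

For Y = aX + b: Var(Y) = a² * Var(X)
Var(X) = 3.0^2 = 9
Var(Y) = (-2)² * 9 = 4 * 9 = 36

36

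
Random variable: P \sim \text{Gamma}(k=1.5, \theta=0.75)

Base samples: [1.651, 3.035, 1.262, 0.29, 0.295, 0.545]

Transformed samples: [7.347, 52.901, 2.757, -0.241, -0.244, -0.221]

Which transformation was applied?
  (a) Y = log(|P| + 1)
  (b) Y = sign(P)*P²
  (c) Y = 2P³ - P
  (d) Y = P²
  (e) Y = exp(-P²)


Checking option (c) Y = 2P³ - P:
  P = 1.651 -> Y = 7.347 ✓
  P = 3.035 -> Y = 52.901 ✓
  P = 1.262 -> Y = 2.757 ✓
All samples match this transformation.

(c) 2P³ - P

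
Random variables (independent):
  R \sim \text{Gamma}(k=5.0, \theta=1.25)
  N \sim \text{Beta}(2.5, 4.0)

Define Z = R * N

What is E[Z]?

For independent RVs: E[XY] = E[X]*E[Y]
E[R] = 6.25
E[N] = 0.38461538
E[Z] = 6.25 * 0.38461538 = 2.4038462

2.4038462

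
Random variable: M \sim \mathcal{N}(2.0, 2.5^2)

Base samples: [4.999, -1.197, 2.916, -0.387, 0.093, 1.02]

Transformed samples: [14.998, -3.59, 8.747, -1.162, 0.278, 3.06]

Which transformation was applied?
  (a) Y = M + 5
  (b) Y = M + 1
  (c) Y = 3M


Checking option (c) Y = 3M:
  M = 4.999 -> Y = 14.998 ✓
  M = -1.197 -> Y = -3.59 ✓
  M = 2.916 -> Y = 8.747 ✓
All samples match this transformation.

(c) 3M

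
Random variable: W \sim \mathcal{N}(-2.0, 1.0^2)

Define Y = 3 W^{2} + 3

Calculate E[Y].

E[Y] = 3*E[W²] + 3
E[W] = -2
E[W²] = Var(W) + (E[W])² = 1 + 4 = 5
E[Y] = 3*5 + 3 = 18

18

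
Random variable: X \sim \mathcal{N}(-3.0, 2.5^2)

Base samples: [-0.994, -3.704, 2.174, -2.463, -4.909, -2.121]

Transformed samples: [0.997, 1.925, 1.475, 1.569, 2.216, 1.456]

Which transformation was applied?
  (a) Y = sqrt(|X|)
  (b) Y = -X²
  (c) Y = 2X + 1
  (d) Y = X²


Checking option (a) Y = sqrt(|X|):
  X = -0.994 -> Y = 0.997 ✓
  X = -3.704 -> Y = 1.925 ✓
  X = 2.174 -> Y = 1.475 ✓
All samples match this transformation.

(a) sqrt(|X|)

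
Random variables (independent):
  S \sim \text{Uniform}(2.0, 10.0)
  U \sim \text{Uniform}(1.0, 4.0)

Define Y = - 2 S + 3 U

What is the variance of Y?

For independent RVs: Var(aX + bY) = a²Var(X) + b²Var(Y)
Var(S) = 5.3333333
Var(U) = 0.75
Var(Y) = (-2)²*5.3333333 + 3²*0.75
= 4*5.3333333 + 9*0.75 = 28.083333

28.083333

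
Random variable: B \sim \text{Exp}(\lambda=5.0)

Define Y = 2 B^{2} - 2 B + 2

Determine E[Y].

E[Y] = 2*E[B²] - 2*E[B] + 2
E[B] = 0.2
E[B²] = Var(B) + (E[B])² = 0.04 + 0.04 = 0.08
E[Y] = 2*0.08 - 2*0.2 + 2 = 1.76

1.76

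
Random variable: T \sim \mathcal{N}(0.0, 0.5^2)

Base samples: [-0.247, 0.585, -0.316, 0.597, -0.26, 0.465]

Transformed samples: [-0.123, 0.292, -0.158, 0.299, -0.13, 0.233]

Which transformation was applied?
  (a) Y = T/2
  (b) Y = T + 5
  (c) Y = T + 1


Checking option (a) Y = T/2:
  T = -0.247 -> Y = -0.123 ✓
  T = 0.585 -> Y = 0.292 ✓
  T = -0.316 -> Y = -0.158 ✓
All samples match this transformation.

(a) T/2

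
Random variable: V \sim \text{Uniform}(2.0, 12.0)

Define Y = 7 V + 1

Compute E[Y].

For Y = 7V + 1:
E[Y] = 7 * E[V] + 1
E[V] = (2 + 12)/2 = 7
E[Y] = 7 * 7 + 1 = 50

50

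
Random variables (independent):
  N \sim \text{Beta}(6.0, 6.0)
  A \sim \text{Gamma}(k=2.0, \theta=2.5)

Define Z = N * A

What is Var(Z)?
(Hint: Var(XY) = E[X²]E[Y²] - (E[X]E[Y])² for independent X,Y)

Var(XY) = E[X²]E[Y²] - (E[X]E[Y])²
E[N] = 0.5, Var(N) = 0.019230769
E[A] = 5, Var(A) = 12.5
E[N²] = 0.019230769 + 0.5² = 0.26923077
E[A²] = 12.5 + 5² = 37.5
Var(Z) = 0.26923077*37.5 - (0.5*5)²
= 10.096154 - 6.25 = 3.8461538

3.8461538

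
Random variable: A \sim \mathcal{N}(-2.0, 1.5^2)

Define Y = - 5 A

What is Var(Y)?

For Y = aA + b: Var(Y) = a² * Var(A)
Var(A) = 1.5^2 = 2.25
Var(Y) = (-5)² * 2.25 = 25 * 2.25 = 56.25

56.25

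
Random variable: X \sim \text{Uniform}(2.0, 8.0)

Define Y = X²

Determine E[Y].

Using E[X²] = Var(X) + (E[X])²:
E[X] = 5
Var(X) = (8 - 2)^2/12 = 3
E[X²] = 3 + 5² = 3 + 25 = 28

28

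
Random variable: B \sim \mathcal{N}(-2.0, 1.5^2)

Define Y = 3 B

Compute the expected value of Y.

For Y = 3B:
E[Y] = 3 * E[B]
E[B] = -2.0 = -2
E[Y] = 3 * (-2) = -6

-6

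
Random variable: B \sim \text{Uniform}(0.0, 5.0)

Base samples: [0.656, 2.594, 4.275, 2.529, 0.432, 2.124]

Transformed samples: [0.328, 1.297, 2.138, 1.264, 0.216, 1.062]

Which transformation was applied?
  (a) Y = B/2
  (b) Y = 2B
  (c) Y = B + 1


Checking option (a) Y = B/2:
  B = 0.656 -> Y = 0.328 ✓
  B = 2.594 -> Y = 1.297 ✓
  B = 4.275 -> Y = 2.138 ✓
All samples match this transformation.

(a) B/2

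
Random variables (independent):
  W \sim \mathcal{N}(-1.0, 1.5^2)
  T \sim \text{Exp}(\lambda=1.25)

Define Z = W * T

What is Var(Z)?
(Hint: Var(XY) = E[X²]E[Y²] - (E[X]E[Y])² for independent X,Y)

Var(XY) = E[X²]E[Y²] - (E[X]E[Y])²
E[W] = -1, Var(W) = 2.25
E[T] = 0.8, Var(T) = 0.64
E[W²] = 2.25 + (-1)² = 3.25
E[T²] = 0.64 + 0.8² = 1.28
Var(Z) = 3.25*1.28 - (-1*0.8)²
= 4.16 - 0.64 = 3.52

3.52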